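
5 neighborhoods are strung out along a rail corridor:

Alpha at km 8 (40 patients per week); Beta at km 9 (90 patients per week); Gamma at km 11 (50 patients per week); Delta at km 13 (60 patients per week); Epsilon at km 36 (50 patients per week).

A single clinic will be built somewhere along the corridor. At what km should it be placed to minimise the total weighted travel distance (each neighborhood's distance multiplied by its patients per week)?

For a sum of weighted absolute distances on a line, the optimum is the weighted median (not the mean). Total weight W = 290; half-weight = 145.
Sort by position and accumulate weight:
  km 8 (Alpha, w=40) → cum 40
  km 9 (Beta, w=90) → cum 130
  km 11 (Gamma, w=50) → cum 180  ≥ 145 → median here
  km 13 (Delta, w=60) → cum 240
  km 36 (Epsilon, w=50) → cum 290
Optimal location: km 11.

x = 11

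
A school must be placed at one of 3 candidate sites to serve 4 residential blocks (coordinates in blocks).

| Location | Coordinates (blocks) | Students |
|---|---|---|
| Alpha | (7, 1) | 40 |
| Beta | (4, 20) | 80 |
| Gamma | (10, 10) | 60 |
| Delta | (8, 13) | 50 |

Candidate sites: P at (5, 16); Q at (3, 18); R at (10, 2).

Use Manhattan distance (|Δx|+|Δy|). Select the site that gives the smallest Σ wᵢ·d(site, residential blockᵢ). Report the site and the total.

Total weighted distance at each candidate:
  P (5, 16): total = 2040
  Q (3, 18): total = 2480
  R (10, 2): total = 3210
Minimum is at P with total 2040 blocks.

P, total 2040 blocks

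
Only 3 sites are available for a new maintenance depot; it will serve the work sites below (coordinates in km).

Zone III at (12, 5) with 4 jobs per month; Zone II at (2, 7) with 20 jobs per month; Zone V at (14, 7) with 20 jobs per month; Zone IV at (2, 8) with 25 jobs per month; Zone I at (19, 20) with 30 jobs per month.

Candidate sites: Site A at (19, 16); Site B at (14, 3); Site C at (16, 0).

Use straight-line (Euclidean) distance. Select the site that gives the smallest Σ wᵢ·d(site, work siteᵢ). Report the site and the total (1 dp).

Site B, total 1200.9 km

Total weighted distance at each candidate:
  Site A (19, 16): total = 1232.5
  Site B (14, 3): total = 1200.9
  Site C (16, 0): total = 1494.1
Minimum is at Site B with total 1200.9 km.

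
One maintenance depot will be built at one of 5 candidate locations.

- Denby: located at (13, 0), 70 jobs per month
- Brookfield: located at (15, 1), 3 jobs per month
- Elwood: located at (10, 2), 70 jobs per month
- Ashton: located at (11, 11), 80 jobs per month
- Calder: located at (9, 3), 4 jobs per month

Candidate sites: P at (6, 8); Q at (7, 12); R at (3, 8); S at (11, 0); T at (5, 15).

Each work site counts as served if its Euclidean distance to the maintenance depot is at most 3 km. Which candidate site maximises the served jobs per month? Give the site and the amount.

Coverage radius r = 3 km; a point is covered iff (Δx)²+(Δy)² ≤ 3² = 9.
  P (6, 8): covers {none} → 0
  Q (7, 12): covers {none} → 0
  R (3, 8): covers {none} → 0
  S (11, 0): covers {Denby, Elwood} → 140
  T (5, 15): covers {none} → 0
Maximum coverage at S: 140 jobs per month.

S, covering 140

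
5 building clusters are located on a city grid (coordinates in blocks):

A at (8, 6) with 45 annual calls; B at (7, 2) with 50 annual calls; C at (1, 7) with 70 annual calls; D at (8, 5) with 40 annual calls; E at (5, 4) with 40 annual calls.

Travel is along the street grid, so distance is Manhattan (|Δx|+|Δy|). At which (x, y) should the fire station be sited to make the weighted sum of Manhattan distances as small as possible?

(7, 5)

Manhattan distance separates: Σwᵢ(|x−xᵢ|+|y−yᵢ|) = Σwᵢ|x−xᵢ| + Σwᵢ|y−yᵢ|, so x and y are optimised independently as 1-D weighted medians.
Total weight W = 245; half = 122.5.
x-coordinate, sorted with cumulative weight:
  x=1 (C, w=70) cum 70
  x=5 (E, w=40) cum 110
  x=7 (B, w=50) cum 160  ← median
  x=8 (A, w=45) cum 205
  x=8 (D, w=40) cum 245
⇒ x* = 7
y-coordinate, sorted with cumulative weight:
  y=2 (B, w=50) cum 50
  y=4 (E, w=40) cum 90
  y=5 (D, w=40) cum 130  ← median
  y=6 (A, w=45) cum 175
  y=7 (C, w=70) cum 245
⇒ y* = 5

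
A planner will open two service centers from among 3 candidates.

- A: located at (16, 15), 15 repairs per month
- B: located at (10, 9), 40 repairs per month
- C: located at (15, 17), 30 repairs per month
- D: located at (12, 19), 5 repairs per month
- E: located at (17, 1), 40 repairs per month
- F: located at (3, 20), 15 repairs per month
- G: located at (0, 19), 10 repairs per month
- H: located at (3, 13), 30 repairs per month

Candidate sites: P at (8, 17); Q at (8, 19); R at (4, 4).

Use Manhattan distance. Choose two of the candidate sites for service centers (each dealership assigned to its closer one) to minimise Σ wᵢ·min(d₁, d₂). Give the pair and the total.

Evaluate every pair (each demand assigned to the nearer of the two):
  {P, R}: total = 1920
  {Q, R}: total = 2020
  {P, Q}: total = 2220
Best pair: {P, R} with total 1920.

{P, R}, total 1920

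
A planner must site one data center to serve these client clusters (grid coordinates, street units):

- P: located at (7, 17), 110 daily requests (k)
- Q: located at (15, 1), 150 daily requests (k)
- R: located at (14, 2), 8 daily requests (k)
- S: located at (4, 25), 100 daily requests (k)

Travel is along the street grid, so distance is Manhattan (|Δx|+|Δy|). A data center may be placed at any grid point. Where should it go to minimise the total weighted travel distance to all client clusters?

(7, 17)

Manhattan distance separates: Σwᵢ(|x−xᵢ|+|y−yᵢ|) = Σwᵢ|x−xᵢ| + Σwᵢ|y−yᵢ|, so x and y are optimised independently as 1-D weighted medians.
Total weight W = 368; half = 184.
x-coordinate, sorted with cumulative weight:
  x=4 (S, w=100) cum 100
  x=7 (P, w=110) cum 210  ← median
  x=14 (R, w=8) cum 218
  x=15 (Q, w=150) cum 368
⇒ x* = 7
y-coordinate, sorted with cumulative weight:
  y=1 (Q, w=150) cum 150
  y=2 (R, w=8) cum 158
  y=17 (P, w=110) cum 268  ← median
  y=25 (S, w=100) cum 368
⇒ y* = 17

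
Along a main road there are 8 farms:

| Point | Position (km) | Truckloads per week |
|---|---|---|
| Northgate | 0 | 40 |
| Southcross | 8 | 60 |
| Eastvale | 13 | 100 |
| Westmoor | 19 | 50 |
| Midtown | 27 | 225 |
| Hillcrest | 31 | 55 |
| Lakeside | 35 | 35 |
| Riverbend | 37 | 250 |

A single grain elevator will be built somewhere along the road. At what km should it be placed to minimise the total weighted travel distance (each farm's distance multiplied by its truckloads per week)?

For a sum of weighted absolute distances on a line, the optimum is the weighted median (not the mean). Total weight W = 815; half-weight = 407.5.
Sort by position and accumulate weight:
  km 0 (Northgate, w=40) → cum 40
  km 8 (Southcross, w=60) → cum 100
  km 13 (Eastvale, w=100) → cum 200
  km 19 (Westmoor, w=50) → cum 250
  km 27 (Midtown, w=225) → cum 475  ≥ 407.5 → median here
  km 31 (Hillcrest, w=55) → cum 530
  km 35 (Lakeside, w=35) → cum 565
  km 37 (Riverbend, w=250) → cum 815
Optimal location: km 27.

x = 27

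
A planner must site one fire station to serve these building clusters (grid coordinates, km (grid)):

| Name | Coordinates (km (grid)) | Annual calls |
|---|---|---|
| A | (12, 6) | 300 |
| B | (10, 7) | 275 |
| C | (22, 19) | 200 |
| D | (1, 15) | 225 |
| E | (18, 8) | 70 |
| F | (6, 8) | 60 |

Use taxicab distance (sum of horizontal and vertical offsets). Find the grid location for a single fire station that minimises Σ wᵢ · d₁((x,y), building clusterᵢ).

(12, 7)

Manhattan distance separates: Σwᵢ(|x−xᵢ|+|y−yᵢ|) = Σwᵢ|x−xᵢ| + Σwᵢ|y−yᵢ|, so x and y are optimised independently as 1-D weighted medians.
Total weight W = 1130; half = 565.
x-coordinate, sorted with cumulative weight:
  x=1 (D, w=225) cum 225
  x=6 (F, w=60) cum 285
  x=10 (B, w=275) cum 560
  x=12 (A, w=300) cum 860  ← median
  x=18 (E, w=70) cum 930
  x=22 (C, w=200) cum 1130
⇒ x* = 12
y-coordinate, sorted with cumulative weight:
  y=6 (A, w=300) cum 300
  y=7 (B, w=275) cum 575  ← median
  y=8 (E, w=70) cum 645
  y=8 (F, w=60) cum 705
  y=15 (D, w=225) cum 930
  y=19 (C, w=200) cum 1130
⇒ y* = 7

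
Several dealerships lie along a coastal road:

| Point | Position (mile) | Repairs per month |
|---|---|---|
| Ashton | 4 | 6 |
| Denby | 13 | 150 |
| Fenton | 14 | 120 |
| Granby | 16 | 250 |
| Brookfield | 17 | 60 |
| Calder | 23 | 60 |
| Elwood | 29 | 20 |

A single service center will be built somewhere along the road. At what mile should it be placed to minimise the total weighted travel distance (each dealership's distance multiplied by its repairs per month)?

For a sum of weighted absolute distances on a line, the optimum is the weighted median (not the mean). Total weight W = 666; half-weight = 333.
Sort by position and accumulate weight:
  mile 4 (Ashton, w=6) → cum 6
  mile 13 (Denby, w=150) → cum 156
  mile 14 (Fenton, w=120) → cum 276
  mile 16 (Granby, w=250) → cum 526  ≥ 333 → median here
  mile 17 (Brookfield, w=60) → cum 586
  mile 23 (Calder, w=60) → cum 646
  mile 29 (Elwood, w=20) → cum 666
Optimal location: mile 16.

x = 16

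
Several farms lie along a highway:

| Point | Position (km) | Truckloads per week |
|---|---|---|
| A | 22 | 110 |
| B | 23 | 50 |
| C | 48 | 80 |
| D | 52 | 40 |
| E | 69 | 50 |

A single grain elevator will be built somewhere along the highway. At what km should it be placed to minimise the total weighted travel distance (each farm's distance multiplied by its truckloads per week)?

For a sum of weighted absolute distances on a line, the optimum is the weighted median (not the mean). Total weight W = 330; half-weight = 165.
Sort by position and accumulate weight:
  km 22 (A, w=110) → cum 110
  km 23 (B, w=50) → cum 160
  km 48 (C, w=80) → cum 240  ≥ 165 → median here
  km 52 (D, w=40) → cum 280
  km 69 (E, w=50) → cum 330
Optimal location: km 48.

x = 48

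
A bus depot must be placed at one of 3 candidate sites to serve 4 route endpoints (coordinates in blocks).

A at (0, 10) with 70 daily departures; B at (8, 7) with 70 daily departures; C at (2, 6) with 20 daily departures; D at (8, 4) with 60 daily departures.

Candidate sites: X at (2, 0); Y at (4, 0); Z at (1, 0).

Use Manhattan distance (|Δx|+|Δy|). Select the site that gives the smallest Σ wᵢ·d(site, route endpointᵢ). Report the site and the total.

Total weighted distance at each candidate:
  X (2, 0): total = 2470
  Y (4, 0): total = 2390
  Z (1, 0): total = 2550
Minimum is at Y with total 2390 blocks.

Y, total 2390 blocks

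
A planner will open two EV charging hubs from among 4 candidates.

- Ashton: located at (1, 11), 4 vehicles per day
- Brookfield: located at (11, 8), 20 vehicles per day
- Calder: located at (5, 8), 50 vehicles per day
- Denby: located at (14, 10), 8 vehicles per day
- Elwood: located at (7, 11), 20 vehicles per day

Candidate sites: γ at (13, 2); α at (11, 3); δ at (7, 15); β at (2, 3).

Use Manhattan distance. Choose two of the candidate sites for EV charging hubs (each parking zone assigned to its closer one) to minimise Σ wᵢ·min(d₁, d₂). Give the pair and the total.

Evaluate every pair (each demand assigned to the nearer of the two):
  {α, δ}: total = 750
  {γ, δ}: total = 802
  {δ, β}: total = 832
  {α, β}: total = 856
  {γ, β}: total = 928
  {γ, α}: total = 1034
Best pair: {α, δ} with total 750.

{α, δ}, total 750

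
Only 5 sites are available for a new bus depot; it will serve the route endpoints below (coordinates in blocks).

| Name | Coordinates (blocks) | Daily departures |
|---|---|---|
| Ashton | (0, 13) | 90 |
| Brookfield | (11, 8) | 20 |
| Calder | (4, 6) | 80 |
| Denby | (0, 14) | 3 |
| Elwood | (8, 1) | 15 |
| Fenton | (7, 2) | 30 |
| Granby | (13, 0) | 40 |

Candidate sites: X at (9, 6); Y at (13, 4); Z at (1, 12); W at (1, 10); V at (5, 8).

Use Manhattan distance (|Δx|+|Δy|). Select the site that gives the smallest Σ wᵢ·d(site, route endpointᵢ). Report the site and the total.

V, total 2323 blocks

Total weighted distance at each candidate:
  X (9, 6): total = 2641
  Y (13, 4): total = 3569
  Z (1, 12): total = 2899
  W (1, 10): total = 2715
  V (5, 8): total = 2323
Minimum is at V with total 2323 blocks.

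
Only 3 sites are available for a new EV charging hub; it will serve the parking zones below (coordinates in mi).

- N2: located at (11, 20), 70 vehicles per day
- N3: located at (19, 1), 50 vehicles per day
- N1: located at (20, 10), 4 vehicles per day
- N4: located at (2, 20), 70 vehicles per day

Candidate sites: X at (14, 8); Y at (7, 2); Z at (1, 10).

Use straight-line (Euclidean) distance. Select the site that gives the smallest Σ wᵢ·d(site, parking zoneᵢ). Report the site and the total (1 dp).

Total weighted distance at each candidate:
  X (14, 8): total = 2509.2
  Y (7, 2): total = 3261.6
  Z (1, 10): total = 2775.7
Minimum is at X with total 2509.2 mi.

X, total 2509.2 mi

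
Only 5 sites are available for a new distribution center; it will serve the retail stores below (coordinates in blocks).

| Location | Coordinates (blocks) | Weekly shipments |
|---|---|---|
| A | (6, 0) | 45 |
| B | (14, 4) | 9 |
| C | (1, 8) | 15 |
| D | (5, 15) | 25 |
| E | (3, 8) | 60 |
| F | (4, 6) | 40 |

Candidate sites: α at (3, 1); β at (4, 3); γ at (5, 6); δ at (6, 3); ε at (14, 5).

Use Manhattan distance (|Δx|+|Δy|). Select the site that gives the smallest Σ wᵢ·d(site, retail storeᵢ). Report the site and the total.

γ, total 1009 blocks

Total weighted distance at each candidate:
  α (3, 1): total = 1501
  β (4, 3): total = 1249
  γ (5, 6): total = 1009
  δ (6, 3): total = 1371
  ε (14, 5): total = 2589
Minimum is at γ with total 1009 blocks.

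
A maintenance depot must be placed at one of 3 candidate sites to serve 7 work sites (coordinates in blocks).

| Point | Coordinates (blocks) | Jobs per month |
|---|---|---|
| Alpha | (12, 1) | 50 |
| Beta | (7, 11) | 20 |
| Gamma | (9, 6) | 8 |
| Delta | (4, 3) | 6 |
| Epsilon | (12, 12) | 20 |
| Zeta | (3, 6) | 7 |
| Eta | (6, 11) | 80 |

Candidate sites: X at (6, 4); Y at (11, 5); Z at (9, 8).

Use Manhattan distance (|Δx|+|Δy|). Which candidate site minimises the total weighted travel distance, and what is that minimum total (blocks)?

Total weighted distance at each candidate:
  X (6, 4): total = 1543
  Y (11, 5): total = 1631
  Z (9, 8): total = 1352
Minimum is at Z with total 1352 blocks.

Z, total 1352 blocks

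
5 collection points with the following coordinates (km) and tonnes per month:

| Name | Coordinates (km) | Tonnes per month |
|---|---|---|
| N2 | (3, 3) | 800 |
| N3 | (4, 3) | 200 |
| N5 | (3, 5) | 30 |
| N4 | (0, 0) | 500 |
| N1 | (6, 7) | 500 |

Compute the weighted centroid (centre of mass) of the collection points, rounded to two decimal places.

The minimiser of Σwᵢ‖p−pᵢ‖² is the weighted centroid p* = (Σwᵢpᵢ)/(Σwᵢ).
Σwᵢ = 2030.
Σwᵢxᵢ = 800·3 + 200·4 + 30·3 + 500·0 + 500·6 = 6290.
Σwᵢyᵢ = 800·3 + 200·3 + 30·5 + 500·0 + 500·7 = 6650.
x* = 6290/2030 = 3.10, y* = 6650/2030 = 3.28.

(3.10, 3.28)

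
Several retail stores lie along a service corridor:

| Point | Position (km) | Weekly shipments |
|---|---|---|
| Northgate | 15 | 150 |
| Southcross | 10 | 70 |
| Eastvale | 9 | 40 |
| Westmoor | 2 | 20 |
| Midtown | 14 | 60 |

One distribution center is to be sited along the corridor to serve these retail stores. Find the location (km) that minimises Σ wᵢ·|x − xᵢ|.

For a sum of weighted absolute distances on a line, the optimum is the weighted median (not the mean). Total weight W = 340; half-weight = 170.
Sort by position and accumulate weight:
  km 2 (Westmoor, w=20) → cum 20
  km 9 (Eastvale, w=40) → cum 60
  km 10 (Southcross, w=70) → cum 130
  km 14 (Midtown, w=60) → cum 190  ≥ 170 → median here
  km 15 (Northgate, w=150) → cum 340
Optimal location: km 14.

x = 14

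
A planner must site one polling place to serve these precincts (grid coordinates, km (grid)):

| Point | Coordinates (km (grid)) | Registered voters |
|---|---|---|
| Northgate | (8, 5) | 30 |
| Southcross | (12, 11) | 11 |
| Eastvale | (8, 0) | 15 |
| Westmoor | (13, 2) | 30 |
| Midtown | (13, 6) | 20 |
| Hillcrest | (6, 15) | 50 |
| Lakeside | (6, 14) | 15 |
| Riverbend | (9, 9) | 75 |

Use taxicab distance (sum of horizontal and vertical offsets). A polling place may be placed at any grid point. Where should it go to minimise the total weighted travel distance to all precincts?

(9, 9)

Manhattan distance separates: Σwᵢ(|x−xᵢ|+|y−yᵢ|) = Σwᵢ|x−xᵢ| + Σwᵢ|y−yᵢ|, so x and y are optimised independently as 1-D weighted medians.
Total weight W = 246; half = 123.
x-coordinate, sorted with cumulative weight:
  x=6 (Hillcrest, w=50) cum 50
  x=6 (Lakeside, w=15) cum 65
  x=8 (Northgate, w=30) cum 95
  x=8 (Eastvale, w=15) cum 110
  x=9 (Riverbend, w=75) cum 185  ← median
  x=12 (Southcross, w=11) cum 196
  x=13 (Westmoor, w=30) cum 226
  x=13 (Midtown, w=20) cum 246
⇒ x* = 9
y-coordinate, sorted with cumulative weight:
  y=0 (Eastvale, w=15) cum 15
  y=2 (Westmoor, w=30) cum 45
  y=5 (Northgate, w=30) cum 75
  y=6 (Midtown, w=20) cum 95
  y=9 (Riverbend, w=75) cum 170  ← median
  y=11 (Southcross, w=11) cum 181
  y=14 (Lakeside, w=15) cum 196
  y=15 (Hillcrest, w=50) cum 246
⇒ y* = 9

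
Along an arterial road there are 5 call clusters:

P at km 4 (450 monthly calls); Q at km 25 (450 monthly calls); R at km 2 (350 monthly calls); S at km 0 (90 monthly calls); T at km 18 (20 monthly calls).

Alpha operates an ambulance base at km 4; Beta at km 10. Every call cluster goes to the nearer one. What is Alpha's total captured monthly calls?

890

The indifferent point is the midpoint (4+10)/2 = 7; call clusters left of it (closer to Alpha at 4) go to Alpha, those right go to Beta.
  S at 0 (w=90) → Alpha
  R at 2 (w=350) → Alpha
  P at 4 (w=450) → Alpha
  T at 18 (w=20) → Beta
  Q at 25 (w=450) → Beta
Alpha captures 890; Beta captures 470.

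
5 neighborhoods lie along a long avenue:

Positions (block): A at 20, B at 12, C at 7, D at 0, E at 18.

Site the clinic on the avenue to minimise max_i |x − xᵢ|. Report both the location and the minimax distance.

The 1-center on a line is the midpoint of the two extreme points: leftmost at 0, rightmost at 20.
Optimal location = (0 + 20)/2 = 10; maximum distance = (20 − 0)/2 = 10.

location 10, max distance 10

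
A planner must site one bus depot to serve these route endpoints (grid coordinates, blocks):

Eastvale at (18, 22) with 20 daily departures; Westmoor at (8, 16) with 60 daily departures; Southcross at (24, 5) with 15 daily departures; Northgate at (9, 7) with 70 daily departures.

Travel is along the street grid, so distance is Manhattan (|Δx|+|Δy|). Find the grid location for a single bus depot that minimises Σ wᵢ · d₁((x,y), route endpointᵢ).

Manhattan distance separates: Σwᵢ(|x−xᵢ|+|y−yᵢ|) = Σwᵢ|x−xᵢ| + Σwᵢ|y−yᵢ|, so x and y are optimised independently as 1-D weighted medians.
Total weight W = 165; half = 82.5.
x-coordinate, sorted with cumulative weight:
  x=8 (Westmoor, w=60) cum 60
  x=9 (Northgate, w=70) cum 130  ← median
  x=18 (Eastvale, w=20) cum 150
  x=24 (Southcross, w=15) cum 165
⇒ x* = 9
y-coordinate, sorted with cumulative weight:
  y=5 (Southcross, w=15) cum 15
  y=7 (Northgate, w=70) cum 85  ← median
  y=16 (Westmoor, w=60) cum 145
  y=22 (Eastvale, w=20) cum 165
⇒ y* = 7

(9, 7)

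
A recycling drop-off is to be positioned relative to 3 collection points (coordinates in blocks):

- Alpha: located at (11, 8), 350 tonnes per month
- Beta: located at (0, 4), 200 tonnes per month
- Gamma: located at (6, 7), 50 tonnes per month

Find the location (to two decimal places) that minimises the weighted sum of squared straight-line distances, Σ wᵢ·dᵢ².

(6.92, 6.58)

The minimiser of Σwᵢ‖p−pᵢ‖² is the weighted centroid p* = (Σwᵢpᵢ)/(Σwᵢ).
Σwᵢ = 600.
Σwᵢxᵢ = 350·11 + 200·0 + 50·6 = 4150.
Σwᵢyᵢ = 350·8 + 200·4 + 50·7 = 3950.
x* = 4150/600 = 6.92, y* = 3950/600 = 6.58.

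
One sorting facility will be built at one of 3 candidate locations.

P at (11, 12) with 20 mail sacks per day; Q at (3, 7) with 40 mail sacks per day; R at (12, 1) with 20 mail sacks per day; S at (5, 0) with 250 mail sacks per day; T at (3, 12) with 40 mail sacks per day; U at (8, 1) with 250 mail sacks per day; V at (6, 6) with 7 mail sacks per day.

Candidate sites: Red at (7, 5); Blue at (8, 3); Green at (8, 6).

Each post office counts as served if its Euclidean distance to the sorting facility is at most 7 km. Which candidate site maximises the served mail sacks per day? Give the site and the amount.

Coverage radius r = 7 km; a point is covered iff (Δx)²+(Δy)² ≤ 7² = 49.
  Red (7, 5): covers {Q, R, S, U, V} → 567
  Blue (8, 3): covers {Q, R, S, U, V} → 567
  Green (8, 6): covers {P, Q, R, S, U, V} → 587
Maximum coverage at Green: 587 mail sacks per day.

Green, covering 587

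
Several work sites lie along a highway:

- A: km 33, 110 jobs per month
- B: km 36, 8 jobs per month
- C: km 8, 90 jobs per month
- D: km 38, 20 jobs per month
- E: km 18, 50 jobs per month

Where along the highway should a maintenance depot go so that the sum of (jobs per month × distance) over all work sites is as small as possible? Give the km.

For a sum of weighted absolute distances on a line, the optimum is the weighted median (not the mean). Total weight W = 278; half-weight = 139.
Sort by position and accumulate weight:
  km 8 (C, w=90) → cum 90
  km 18 (E, w=50) → cum 140  ≥ 139 → median here
  km 33 (A, w=110) → cum 250
  km 36 (B, w=8) → cum 258
  km 38 (D, w=20) → cum 278
Optimal location: km 18.

x = 18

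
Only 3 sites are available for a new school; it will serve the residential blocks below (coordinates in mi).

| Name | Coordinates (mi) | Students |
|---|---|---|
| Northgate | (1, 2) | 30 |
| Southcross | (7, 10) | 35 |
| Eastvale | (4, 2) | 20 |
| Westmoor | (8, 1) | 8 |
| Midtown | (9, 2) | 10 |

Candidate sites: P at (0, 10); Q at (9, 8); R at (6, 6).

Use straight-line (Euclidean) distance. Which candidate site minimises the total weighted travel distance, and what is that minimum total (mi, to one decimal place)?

Total weighted distance at each candidate:
  P (0, 10): total = 882.5
  Q (9, 8): total = 671.8
  R (6, 6): total = 518.9
Minimum is at R with total 518.9 mi.

R, total 518.9 mi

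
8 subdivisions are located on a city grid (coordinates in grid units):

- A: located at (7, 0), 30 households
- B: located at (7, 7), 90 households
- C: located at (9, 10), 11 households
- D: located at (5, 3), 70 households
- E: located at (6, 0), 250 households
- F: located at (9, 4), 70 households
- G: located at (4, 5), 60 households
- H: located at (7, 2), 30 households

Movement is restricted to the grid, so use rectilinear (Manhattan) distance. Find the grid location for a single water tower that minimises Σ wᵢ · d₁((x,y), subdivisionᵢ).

Manhattan distance separates: Σwᵢ(|x−xᵢ|+|y−yᵢ|) = Σwᵢ|x−xᵢ| + Σwᵢ|y−yᵢ|, so x and y are optimised independently as 1-D weighted medians.
Total weight W = 611; half = 305.5.
x-coordinate, sorted with cumulative weight:
  x=4 (G, w=60) cum 60
  x=5 (D, w=70) cum 130
  x=6 (E, w=250) cum 380  ← median
  x=7 (A, w=30) cum 410
  x=7 (B, w=90) cum 500
  x=7 (H, w=30) cum 530
  x=9 (C, w=11) cum 541
  x=9 (F, w=70) cum 611
⇒ x* = 6
y-coordinate, sorted with cumulative weight:
  y=0 (A, w=30) cum 30
  y=0 (E, w=250) cum 280
  y=2 (H, w=30) cum 310  ← median
  y=3 (D, w=70) cum 380
  y=4 (F, w=70) cum 450
  y=5 (G, w=60) cum 510
  y=7 (B, w=90) cum 600
  y=10 (C, w=11) cum 611
⇒ y* = 2

(6, 2)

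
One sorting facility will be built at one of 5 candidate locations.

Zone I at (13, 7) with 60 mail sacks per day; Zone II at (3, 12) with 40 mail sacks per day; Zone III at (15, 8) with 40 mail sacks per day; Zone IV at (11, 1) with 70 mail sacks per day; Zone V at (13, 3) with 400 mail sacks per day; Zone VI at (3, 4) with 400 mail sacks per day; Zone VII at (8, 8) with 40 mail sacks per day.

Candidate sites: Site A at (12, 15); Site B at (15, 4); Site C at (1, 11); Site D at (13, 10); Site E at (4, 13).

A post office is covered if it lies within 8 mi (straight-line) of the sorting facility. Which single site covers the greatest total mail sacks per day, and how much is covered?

Site B, covering 570

Coverage radius r = 8 mi; a point is covered iff (Δx)²+(Δy)² ≤ 8² = 64.
  Site A (12, 15): covers {Zone III} → 40
  Site B (15, 4): covers {Zone I, Zone III, Zone IV, Zone V} → 570
  Site C (1, 11): covers {Zone II, Zone VI, Zone VII} → 480
  Site D (13, 10): covers {Zone I, Zone III, Zone V, Zone VII} → 540
  Site E (4, 13): covers {Zone II, Zone VII} → 80
Maximum coverage at Site B: 570 mail sacks per day.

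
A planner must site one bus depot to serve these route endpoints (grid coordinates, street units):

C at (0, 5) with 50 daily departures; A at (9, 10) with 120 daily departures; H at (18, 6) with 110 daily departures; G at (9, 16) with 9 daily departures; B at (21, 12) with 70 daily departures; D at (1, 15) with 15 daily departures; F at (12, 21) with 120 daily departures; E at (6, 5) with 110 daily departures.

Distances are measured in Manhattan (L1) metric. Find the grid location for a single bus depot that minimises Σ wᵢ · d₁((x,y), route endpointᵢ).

(9, 10)

Manhattan distance separates: Σwᵢ(|x−xᵢ|+|y−yᵢ|) = Σwᵢ|x−xᵢ| + Σwᵢ|y−yᵢ|, so x and y are optimised independently as 1-D weighted medians.
Total weight W = 604; half = 302.
x-coordinate, sorted with cumulative weight:
  x=0 (C, w=50) cum 50
  x=1 (D, w=15) cum 65
  x=6 (E, w=110) cum 175
  x=9 (A, w=120) cum 295
  x=9 (G, w=9) cum 304  ← median
  x=12 (F, w=120) cum 424
  x=18 (H, w=110) cum 534
  x=21 (B, w=70) cum 604
⇒ x* = 9
y-coordinate, sorted with cumulative weight:
  y=5 (C, w=50) cum 50
  y=5 (E, w=110) cum 160
  y=6 (H, w=110) cum 270
  y=10 (A, w=120) cum 390  ← median
  y=12 (B, w=70) cum 460
  y=15 (D, w=15) cum 475
  y=16 (G, w=9) cum 484
  y=21 (F, w=120) cum 604
⇒ y* = 10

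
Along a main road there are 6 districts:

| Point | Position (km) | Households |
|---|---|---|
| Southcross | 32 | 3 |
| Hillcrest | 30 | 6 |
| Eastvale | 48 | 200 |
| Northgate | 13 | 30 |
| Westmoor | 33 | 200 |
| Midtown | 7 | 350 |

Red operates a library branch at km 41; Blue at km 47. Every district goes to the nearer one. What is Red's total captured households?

The indifferent point is the midpoint (41+47)/2 = 44; districts left of it (closer to Red at 41) go to Red, those right go to Blue.
  Midtown at 7 (w=350) → Red
  Northgate at 13 (w=30) → Red
  Hillcrest at 30 (w=6) → Red
  Southcross at 32 (w=3) → Red
  Westmoor at 33 (w=200) → Red
  Eastvale at 48 (w=200) → Blue
Red captures 589; Blue captures 200.

589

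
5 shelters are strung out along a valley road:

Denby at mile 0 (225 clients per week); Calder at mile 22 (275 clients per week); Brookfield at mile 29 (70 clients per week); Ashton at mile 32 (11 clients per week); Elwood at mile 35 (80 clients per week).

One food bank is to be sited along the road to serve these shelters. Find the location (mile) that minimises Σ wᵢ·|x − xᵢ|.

x = 22

For a sum of weighted absolute distances on a line, the optimum is the weighted median (not the mean). Total weight W = 661; half-weight = 330.5.
Sort by position and accumulate weight:
  mile 0 (Denby, w=225) → cum 225
  mile 22 (Calder, w=275) → cum 500  ≥ 330.5 → median here
  mile 29 (Brookfield, w=70) → cum 570
  mile 32 (Ashton, w=11) → cum 581
  mile 35 (Elwood, w=80) → cum 661
Optimal location: mile 22.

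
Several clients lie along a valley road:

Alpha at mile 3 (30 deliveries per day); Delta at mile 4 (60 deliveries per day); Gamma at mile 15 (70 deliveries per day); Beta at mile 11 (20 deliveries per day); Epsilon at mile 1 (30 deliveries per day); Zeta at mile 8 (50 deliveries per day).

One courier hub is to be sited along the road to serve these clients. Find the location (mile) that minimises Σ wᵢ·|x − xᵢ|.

For a sum of weighted absolute distances on a line, the optimum is the weighted median (not the mean). Total weight W = 260; half-weight = 130.
Sort by position and accumulate weight:
  mile 1 (Epsilon, w=30) → cum 30
  mile 3 (Alpha, w=30) → cum 60
  mile 4 (Delta, w=60) → cum 120
  mile 8 (Zeta, w=50) → cum 170  ≥ 130 → median here
  mile 11 (Beta, w=20) → cum 190
  mile 15 (Gamma, w=70) → cum 260
Optimal location: mile 8.

x = 8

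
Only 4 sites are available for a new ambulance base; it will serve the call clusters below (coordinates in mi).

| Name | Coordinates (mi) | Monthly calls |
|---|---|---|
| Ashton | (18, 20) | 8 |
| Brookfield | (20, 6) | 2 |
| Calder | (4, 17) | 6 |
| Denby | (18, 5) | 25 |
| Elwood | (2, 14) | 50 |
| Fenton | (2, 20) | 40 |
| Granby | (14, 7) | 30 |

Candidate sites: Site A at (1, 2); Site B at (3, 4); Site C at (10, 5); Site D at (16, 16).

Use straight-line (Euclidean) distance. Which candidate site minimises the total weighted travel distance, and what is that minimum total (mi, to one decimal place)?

Site C, total 1852.8 mi

Total weighted distance at each candidate:
  Site A (1, 2): total = 2501.3
  Site B (3, 4): total = 2149.5
  Site C (10, 5): total = 1852.8
  Site D (16, 16): total = 1975.2
Minimum is at Site C with total 1852.8 mi.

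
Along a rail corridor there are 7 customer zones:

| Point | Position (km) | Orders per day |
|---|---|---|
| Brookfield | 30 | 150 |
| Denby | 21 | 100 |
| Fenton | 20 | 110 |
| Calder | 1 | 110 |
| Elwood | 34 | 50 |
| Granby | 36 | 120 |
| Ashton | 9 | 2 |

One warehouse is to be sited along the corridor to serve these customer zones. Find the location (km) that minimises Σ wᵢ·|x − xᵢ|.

For a sum of weighted absolute distances on a line, the optimum is the weighted median (not the mean). Total weight W = 642; half-weight = 321.
Sort by position and accumulate weight:
  km 1 (Calder, w=110) → cum 110
  km 9 (Ashton, w=2) → cum 112
  km 20 (Fenton, w=110) → cum 222
  km 21 (Denby, w=100) → cum 322  ≥ 321 → median here
  km 30 (Brookfield, w=150) → cum 472
  km 34 (Elwood, w=50) → cum 522
  km 36 (Granby, w=120) → cum 642
Optimal location: km 21.

x = 21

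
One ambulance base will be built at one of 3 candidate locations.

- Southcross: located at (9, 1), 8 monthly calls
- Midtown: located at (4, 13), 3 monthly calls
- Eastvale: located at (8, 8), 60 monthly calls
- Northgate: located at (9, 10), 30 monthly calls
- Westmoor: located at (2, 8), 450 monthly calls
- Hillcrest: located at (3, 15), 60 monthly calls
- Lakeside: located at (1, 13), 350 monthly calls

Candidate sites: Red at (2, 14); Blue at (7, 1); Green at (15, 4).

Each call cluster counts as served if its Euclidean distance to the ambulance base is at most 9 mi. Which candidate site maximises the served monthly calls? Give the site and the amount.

Coverage radius r = 9 mi; a point is covered iff (Δx)²+(Δy)² ≤ 9² = 81.
  Red (2, 14): covers {Midtown, Eastvale, Northgate, Westmoor, Hillcrest, Lakeside} → 953
  Blue (7, 1): covers {Southcross, Eastvale, Westmoor} → 518
  Green (15, 4): covers {Southcross, Eastvale, Northgate} → 98
Maximum coverage at Red: 953 monthly calls.

Red, covering 953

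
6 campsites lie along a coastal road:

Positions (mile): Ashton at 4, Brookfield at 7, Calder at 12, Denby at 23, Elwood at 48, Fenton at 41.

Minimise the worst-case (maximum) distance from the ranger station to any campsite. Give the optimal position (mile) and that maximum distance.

The 1-center on a line is the midpoint of the two extreme points: leftmost at 4, rightmost at 48.
Optimal location = (4 + 48)/2 = 26; maximum distance = (48 − 4)/2 = 22.

location 26, max distance 22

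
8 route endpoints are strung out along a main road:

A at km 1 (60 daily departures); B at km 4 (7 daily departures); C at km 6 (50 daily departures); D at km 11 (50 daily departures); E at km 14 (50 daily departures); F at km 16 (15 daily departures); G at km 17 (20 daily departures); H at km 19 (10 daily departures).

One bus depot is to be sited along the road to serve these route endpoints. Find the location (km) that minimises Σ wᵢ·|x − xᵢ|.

x = 11

For a sum of weighted absolute distances on a line, the optimum is the weighted median (not the mean). Total weight W = 262; half-weight = 131.
Sort by position and accumulate weight:
  km 1 (A, w=60) → cum 60
  km 4 (B, w=7) → cum 67
  km 6 (C, w=50) → cum 117
  km 11 (D, w=50) → cum 167  ≥ 131 → median here
  km 14 (E, w=50) → cum 217
  km 16 (F, w=15) → cum 232
  km 17 (G, w=20) → cum 252
  km 19 (H, w=10) → cum 262
Optimal location: km 11.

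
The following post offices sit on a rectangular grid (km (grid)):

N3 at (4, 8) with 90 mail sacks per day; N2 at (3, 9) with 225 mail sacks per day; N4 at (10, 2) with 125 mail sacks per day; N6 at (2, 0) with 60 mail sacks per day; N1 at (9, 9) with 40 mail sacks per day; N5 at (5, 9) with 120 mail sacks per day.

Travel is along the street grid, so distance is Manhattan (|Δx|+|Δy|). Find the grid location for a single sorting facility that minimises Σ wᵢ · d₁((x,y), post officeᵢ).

Manhattan distance separates: Σwᵢ(|x−xᵢ|+|y−yᵢ|) = Σwᵢ|x−xᵢ| + Σwᵢ|y−yᵢ|, so x and y are optimised independently as 1-D weighted medians.
Total weight W = 660; half = 330.
x-coordinate, sorted with cumulative weight:
  x=2 (N6, w=60) cum 60
  x=3 (N2, w=225) cum 285
  x=4 (N3, w=90) cum 375  ← median
  x=5 (N5, w=120) cum 495
  x=9 (N1, w=40) cum 535
  x=10 (N4, w=125) cum 660
⇒ x* = 4
y-coordinate, sorted with cumulative weight:
  y=0 (N6, w=60) cum 60
  y=2 (N4, w=125) cum 185
  y=8 (N3, w=90) cum 275
  y=9 (N2, w=225) cum 500  ← median
  y=9 (N1, w=40) cum 540
  y=9 (N5, w=120) cum 660
⇒ y* = 9

(4, 9)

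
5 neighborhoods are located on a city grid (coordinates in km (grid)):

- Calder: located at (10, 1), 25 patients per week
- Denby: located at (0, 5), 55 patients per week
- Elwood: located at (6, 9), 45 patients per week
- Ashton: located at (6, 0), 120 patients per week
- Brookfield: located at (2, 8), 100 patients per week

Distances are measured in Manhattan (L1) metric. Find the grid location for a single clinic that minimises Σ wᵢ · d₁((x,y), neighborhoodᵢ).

Manhattan distance separates: Σwᵢ(|x−xᵢ|+|y−yᵢ|) = Σwᵢ|x−xᵢ| + Σwᵢ|y−yᵢ|, so x and y are optimised independently as 1-D weighted medians.
Total weight W = 345; half = 172.5.
x-coordinate, sorted with cumulative weight:
  x=0 (Denby, w=55) cum 55
  x=2 (Brookfield, w=100) cum 155
  x=6 (Elwood, w=45) cum 200  ← median
  x=6 (Ashton, w=120) cum 320
  x=10 (Calder, w=25) cum 345
⇒ x* = 6
y-coordinate, sorted with cumulative weight:
  y=0 (Ashton, w=120) cum 120
  y=1 (Calder, w=25) cum 145
  y=5 (Denby, w=55) cum 200  ← median
  y=8 (Brookfield, w=100) cum 300
  y=9 (Elwood, w=45) cum 345
⇒ y* = 5

(6, 5)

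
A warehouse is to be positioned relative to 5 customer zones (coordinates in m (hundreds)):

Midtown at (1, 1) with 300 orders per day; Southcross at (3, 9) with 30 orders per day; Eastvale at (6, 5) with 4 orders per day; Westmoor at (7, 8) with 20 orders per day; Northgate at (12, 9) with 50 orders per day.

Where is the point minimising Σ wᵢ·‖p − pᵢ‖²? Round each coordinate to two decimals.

The minimiser of Σwᵢ‖p−pᵢ‖² is the weighted centroid p* = (Σwᵢpᵢ)/(Σwᵢ).
Σwᵢ = 404.
Σwᵢxᵢ = 300·1 + 30·3 + 4·6 + 20·7 + 50·12 = 1154.
Σwᵢyᵢ = 300·1 + 30·9 + 4·5 + 20·8 + 50·9 = 1200.
x* = 1154/404 = 2.86, y* = 1200/404 = 2.97.

(2.86, 2.97)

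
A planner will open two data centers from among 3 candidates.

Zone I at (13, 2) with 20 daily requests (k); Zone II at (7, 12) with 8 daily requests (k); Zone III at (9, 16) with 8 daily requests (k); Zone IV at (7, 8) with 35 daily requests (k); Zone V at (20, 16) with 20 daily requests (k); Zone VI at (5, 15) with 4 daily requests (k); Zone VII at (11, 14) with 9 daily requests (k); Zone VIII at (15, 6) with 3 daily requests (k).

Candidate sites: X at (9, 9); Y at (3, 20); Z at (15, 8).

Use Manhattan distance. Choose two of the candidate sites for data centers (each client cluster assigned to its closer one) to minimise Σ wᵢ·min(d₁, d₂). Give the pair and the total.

Evaluate every pair (each demand assigned to the nearer of the two):
  {X, Z}: total = 730
  {X, Y}: total = 899
  {Y, Z}: total = 1000
Best pair: {X, Z} with total 730.

{X, Z}, total 730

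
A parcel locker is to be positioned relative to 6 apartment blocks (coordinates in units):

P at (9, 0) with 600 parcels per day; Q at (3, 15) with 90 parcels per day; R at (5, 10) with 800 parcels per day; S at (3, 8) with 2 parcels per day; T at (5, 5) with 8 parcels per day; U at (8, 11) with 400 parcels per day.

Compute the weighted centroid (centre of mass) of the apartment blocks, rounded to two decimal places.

(6.80, 7.27)

The minimiser of Σwᵢ‖p−pᵢ‖² is the weighted centroid p* = (Σwᵢpᵢ)/(Σwᵢ).
Σwᵢ = 1900.
Σwᵢxᵢ = 600·9 + 90·3 + 800·5 + 2·3 + 8·5 + 400·8 = 12916.
Σwᵢyᵢ = 600·0 + 90·15 + 800·10 + 2·8 + 8·5 + 400·11 = 13806.
x* = 12916/1900 = 6.80, y* = 13806/1900 = 7.27.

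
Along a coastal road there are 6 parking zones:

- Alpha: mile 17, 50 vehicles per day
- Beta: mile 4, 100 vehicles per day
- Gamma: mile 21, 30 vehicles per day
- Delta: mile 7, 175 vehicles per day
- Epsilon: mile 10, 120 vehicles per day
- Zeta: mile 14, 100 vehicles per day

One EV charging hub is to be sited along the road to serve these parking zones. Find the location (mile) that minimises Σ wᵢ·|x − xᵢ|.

x = 10

For a sum of weighted absolute distances on a line, the optimum is the weighted median (not the mean). Total weight W = 575; half-weight = 287.5.
Sort by position and accumulate weight:
  mile 4 (Beta, w=100) → cum 100
  mile 7 (Delta, w=175) → cum 275
  mile 10 (Epsilon, w=120) → cum 395  ≥ 287.5 → median here
  mile 14 (Zeta, w=100) → cum 495
  mile 17 (Alpha, w=50) → cum 545
  mile 21 (Gamma, w=30) → cum 575
Optimal location: mile 10.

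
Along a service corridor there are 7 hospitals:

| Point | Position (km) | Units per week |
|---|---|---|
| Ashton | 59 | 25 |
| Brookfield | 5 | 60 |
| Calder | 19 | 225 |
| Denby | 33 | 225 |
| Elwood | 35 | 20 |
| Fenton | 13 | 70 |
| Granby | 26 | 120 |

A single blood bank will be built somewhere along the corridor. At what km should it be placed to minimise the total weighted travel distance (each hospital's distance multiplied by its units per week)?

x = 26

For a sum of weighted absolute distances on a line, the optimum is the weighted median (not the mean). Total weight W = 745; half-weight = 372.5.
Sort by position and accumulate weight:
  km 5 (Brookfield, w=60) → cum 60
  km 13 (Fenton, w=70) → cum 130
  km 19 (Calder, w=225) → cum 355
  km 26 (Granby, w=120) → cum 475  ≥ 372.5 → median here
  km 33 (Denby, w=225) → cum 700
  km 35 (Elwood, w=20) → cum 720
  km 59 (Ashton, w=25) → cum 745
Optimal location: km 26.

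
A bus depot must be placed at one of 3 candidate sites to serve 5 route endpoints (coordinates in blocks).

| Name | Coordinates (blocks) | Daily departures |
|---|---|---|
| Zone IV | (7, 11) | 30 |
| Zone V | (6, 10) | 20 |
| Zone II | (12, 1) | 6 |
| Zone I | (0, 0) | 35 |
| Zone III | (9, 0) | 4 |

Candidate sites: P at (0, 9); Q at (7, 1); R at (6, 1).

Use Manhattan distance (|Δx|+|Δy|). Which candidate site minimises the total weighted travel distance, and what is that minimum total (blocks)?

R, total 807 blocks

Total weighted distance at each candidate:
  P (0, 9): total = 917
  Q (7, 1): total = 822
  R (6, 1): total = 807
Minimum is at R with total 807 blocks.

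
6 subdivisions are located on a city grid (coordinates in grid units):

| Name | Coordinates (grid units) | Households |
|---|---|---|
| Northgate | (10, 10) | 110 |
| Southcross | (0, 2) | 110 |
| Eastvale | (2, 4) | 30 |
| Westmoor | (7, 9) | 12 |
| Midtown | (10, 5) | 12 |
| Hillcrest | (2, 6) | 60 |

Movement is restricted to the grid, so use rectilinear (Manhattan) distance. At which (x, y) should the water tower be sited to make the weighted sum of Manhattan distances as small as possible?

Manhattan distance separates: Σwᵢ(|x−xᵢ|+|y−yᵢ|) = Σwᵢ|x−xᵢ| + Σwᵢ|y−yᵢ|, so x and y are optimised independently as 1-D weighted medians.
Total weight W = 334; half = 167.
x-coordinate, sorted with cumulative weight:
  x=0 (Southcross, w=110) cum 110
  x=2 (Eastvale, w=30) cum 140
  x=2 (Hillcrest, w=60) cum 200  ← median
  x=7 (Westmoor, w=12) cum 212
  x=10 (Northgate, w=110) cum 322
  x=10 (Midtown, w=12) cum 334
⇒ x* = 2
y-coordinate, sorted with cumulative weight:
  y=2 (Southcross, w=110) cum 110
  y=4 (Eastvale, w=30) cum 140
  y=5 (Midtown, w=12) cum 152
  y=6 (Hillcrest, w=60) cum 212  ← median
  y=9 (Westmoor, w=12) cum 224
  y=10 (Northgate, w=110) cum 334
⇒ y* = 6

(2, 6)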